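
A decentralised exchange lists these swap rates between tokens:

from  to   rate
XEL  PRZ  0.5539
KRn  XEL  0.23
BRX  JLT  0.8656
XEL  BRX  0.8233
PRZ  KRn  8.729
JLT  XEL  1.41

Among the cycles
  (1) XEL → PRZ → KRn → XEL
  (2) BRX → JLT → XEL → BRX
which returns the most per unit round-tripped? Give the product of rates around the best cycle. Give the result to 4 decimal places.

1.1120

(1) 0.5539 × 8.729 × 0.23 = 1.11205
(2) 0.8656 × 1.41 × 0.8233 = 1.00483
Highest is cycle (1) at 1.1120 (>1, arbitrage).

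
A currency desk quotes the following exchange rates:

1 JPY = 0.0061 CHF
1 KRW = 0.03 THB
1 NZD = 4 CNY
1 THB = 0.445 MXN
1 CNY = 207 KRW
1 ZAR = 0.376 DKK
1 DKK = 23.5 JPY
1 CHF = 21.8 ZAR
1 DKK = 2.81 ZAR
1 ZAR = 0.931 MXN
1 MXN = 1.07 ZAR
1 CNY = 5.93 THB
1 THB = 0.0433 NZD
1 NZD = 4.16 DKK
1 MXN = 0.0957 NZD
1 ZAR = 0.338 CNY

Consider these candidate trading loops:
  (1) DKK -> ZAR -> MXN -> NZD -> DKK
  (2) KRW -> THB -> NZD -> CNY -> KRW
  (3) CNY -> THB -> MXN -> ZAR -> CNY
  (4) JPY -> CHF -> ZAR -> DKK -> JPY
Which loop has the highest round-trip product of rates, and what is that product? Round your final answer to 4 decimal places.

(1) 2.81 × 0.931 × 0.0957 × 4.16 = 1.04150
(2) 0.03 × 0.0433 × 4 × 207 = 1.07557
(3) 5.93 × 0.445 × 1.07 × 0.338 = 0.95437
(4) 0.0061 × 21.8 × 0.376 × 23.5 = 1.17501
Highest is cycle (4) at 1.1750 (>1, arbitrage).

1.1750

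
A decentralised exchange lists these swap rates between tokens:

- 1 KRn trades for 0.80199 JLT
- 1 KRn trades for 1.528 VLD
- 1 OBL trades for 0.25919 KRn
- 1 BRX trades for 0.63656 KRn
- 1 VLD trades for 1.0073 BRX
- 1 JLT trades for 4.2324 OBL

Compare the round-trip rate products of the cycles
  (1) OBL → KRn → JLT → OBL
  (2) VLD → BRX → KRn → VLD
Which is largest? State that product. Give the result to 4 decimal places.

0.9798

(1) 0.25919 × 0.80199 × 4.2324 = 0.87978
(2) 1.0073 × 0.63656 × 1.528 = 0.97976
Highest is cycle (2) at 0.9798 (≤1, no arbitrage).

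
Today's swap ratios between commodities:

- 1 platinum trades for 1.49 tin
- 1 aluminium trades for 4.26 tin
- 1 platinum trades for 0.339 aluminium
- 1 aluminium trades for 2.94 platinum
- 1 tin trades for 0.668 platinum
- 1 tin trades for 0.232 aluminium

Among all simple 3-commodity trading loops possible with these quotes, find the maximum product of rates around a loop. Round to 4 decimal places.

1.0163

aluminium→platinum→tin→aluminium: 2.94 × 1.49 × 0.232 = 1.01630
aluminium→tin→platinum→aluminium: 4.26 × 0.668 × 0.339 = 0.96469
Maximum is aluminium→platinum→tin→aluminium at 1.0163; arbitrage exists.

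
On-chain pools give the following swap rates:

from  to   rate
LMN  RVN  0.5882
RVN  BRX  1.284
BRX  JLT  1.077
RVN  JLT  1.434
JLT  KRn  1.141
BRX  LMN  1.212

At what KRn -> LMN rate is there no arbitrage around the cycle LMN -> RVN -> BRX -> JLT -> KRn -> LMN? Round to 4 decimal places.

Known legs of the cycle: 0.5882 × 1.284 × 1.077 × 1.141 = 0.9280927746216
For no arbitrage the full-cycle product must be 1, so the missing rate is 1 / 0.9280927746216 ≈ 1.077478.

1.0775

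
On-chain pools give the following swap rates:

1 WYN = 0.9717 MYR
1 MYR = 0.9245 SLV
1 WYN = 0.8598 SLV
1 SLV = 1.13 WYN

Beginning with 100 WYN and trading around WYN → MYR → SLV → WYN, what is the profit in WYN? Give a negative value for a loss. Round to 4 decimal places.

100 WYN × 0.9717 = 97.17 MYR
97.17 MYR × 0.9245 = 89.833665 SLV
89.833665 SLV × 1.13 = 101.51204145 WYN
Net change: 101.51204145 − 100 = 1.51204145 WYN

1.5120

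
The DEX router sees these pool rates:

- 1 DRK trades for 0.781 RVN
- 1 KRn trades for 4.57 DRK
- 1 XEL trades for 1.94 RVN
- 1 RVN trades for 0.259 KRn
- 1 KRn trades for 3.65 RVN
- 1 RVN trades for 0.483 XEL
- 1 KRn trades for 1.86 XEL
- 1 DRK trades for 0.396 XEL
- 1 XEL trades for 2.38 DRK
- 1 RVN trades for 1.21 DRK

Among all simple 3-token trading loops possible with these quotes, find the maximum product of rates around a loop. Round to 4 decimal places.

0.9346

RVN→KRn→XEL→RVN: 0.259 × 1.86 × 1.94 = 0.93458
RVN→DRK→XEL→RVN: 1.21 × 0.396 × 1.94 = 0.92957
RVN→KRn→DRK→RVN: 0.259 × 4.57 × 0.781 = 0.92442
RVN→XEL→DRK→RVN: 0.483 × 2.38 × 0.781 = 0.89779
Maximum is RVN→KRn→XEL→RVN at 0.9346; no arbitrage — every cycle loses value.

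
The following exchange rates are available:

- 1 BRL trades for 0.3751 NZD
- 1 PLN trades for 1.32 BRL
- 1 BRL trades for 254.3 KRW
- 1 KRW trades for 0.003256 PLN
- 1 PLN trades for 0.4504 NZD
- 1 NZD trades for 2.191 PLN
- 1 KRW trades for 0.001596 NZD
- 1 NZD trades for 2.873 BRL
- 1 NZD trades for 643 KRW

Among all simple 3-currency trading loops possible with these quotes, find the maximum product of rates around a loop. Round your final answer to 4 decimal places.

KRW→NZD→BRL→KRW: 0.001596 × 2.873 × 254.3 = 1.16604
KRW→PLN→BRL→KRW: 0.003256 × 1.32 × 254.3 = 1.09296
NZD→PLN→BRL→NZD: 2.191 × 1.32 × 0.3751 = 1.08483
KRW→PLN→NZD→KRW: 0.003256 × 0.4504 × 643 = 0.94296
Maximum is KRW→NZD→BRL→KRW at 1.1660; arbitrage exists.

1.1660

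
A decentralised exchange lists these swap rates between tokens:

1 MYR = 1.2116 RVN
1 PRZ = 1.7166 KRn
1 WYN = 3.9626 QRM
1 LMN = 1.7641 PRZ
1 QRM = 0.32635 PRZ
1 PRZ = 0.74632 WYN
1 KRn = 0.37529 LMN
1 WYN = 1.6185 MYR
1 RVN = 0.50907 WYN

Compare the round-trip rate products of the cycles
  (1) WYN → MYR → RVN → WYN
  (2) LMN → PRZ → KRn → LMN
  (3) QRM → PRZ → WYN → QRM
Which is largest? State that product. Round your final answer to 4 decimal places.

1.1365

(1) 1.6185 × 1.2116 × 0.50907 = 0.99827
(2) 1.7641 × 1.7166 × 0.37529 = 1.13647
(3) 0.32635 × 0.74632 × 3.9626 = 0.96514
Highest is cycle (2) at 1.1365 (>1, arbitrage).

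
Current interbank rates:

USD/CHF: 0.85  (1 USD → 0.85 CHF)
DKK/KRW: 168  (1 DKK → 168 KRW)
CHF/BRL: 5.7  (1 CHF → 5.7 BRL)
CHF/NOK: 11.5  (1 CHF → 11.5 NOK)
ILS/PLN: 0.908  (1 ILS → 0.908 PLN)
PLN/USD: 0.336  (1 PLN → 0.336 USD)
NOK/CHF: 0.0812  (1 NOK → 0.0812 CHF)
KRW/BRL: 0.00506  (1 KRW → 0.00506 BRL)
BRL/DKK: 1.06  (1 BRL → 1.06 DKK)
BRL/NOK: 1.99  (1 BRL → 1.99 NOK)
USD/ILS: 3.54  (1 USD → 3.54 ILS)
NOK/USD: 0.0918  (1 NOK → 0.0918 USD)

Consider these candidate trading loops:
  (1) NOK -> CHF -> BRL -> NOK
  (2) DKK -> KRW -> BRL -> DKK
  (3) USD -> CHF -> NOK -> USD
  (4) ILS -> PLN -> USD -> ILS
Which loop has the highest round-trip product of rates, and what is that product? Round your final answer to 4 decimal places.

1.0800

(1) 0.0812 × 5.7 × 1.99 = 0.92105
(2) 168 × 0.00506 × 1.06 = 0.90108
(3) 0.85 × 11.5 × 0.0918 = 0.89735
(4) 0.908 × 0.336 × 3.54 = 1.08001
Highest is cycle (4) at 1.0800 (>1, arbitrage).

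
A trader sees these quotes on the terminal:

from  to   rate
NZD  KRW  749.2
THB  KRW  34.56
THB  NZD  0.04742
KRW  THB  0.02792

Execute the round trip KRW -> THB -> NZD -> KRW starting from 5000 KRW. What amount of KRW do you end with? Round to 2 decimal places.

5000 KRW × 0.02792 = 139.6 THB
139.6 THB × 0.04742 = 6.619832 NZD
6.619832 NZD × 749.2 = 4959.5781344 KRW

4959.58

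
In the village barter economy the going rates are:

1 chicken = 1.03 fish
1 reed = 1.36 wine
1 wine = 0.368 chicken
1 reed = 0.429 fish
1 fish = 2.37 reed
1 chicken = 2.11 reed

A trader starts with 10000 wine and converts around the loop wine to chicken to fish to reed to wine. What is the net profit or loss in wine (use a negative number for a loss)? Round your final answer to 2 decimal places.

10000 wine × 0.368 = 3680 chicken
3680 chicken × 1.03 = 3790.4 fish
3790.4 fish × 2.37 = 8983.248 reed
8983.248 reed × 1.36 = 12217.21728 wine
Net change: 12217.21728 − 10000 = 2217.21728 wine

2217.22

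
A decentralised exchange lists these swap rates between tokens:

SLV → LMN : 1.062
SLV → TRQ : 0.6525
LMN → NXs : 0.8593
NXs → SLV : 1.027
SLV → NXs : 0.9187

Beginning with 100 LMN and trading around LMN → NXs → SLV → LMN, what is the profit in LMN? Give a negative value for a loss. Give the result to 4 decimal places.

-6.2784

100 LMN × 0.8593 = 85.93 NXs
85.93 NXs × 1.027 = 88.25011 SLV
88.25011 SLV × 1.062 = 93.72161682 LMN
Net change: 93.72161682 − 100 = -6.27838318 LMN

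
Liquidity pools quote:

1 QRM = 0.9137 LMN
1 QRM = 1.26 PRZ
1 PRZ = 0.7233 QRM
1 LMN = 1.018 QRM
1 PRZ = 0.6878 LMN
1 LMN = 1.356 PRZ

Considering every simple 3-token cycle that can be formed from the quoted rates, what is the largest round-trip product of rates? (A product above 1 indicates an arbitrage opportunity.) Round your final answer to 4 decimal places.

0.8962

LMN→PRZ→QRM→LMN: 1.356 × 0.7233 × 0.9137 = 0.89615
LMN→QRM→PRZ→LMN: 1.018 × 1.26 × 0.6878 = 0.88223
Maximum is LMN→PRZ→QRM→LMN at 0.8962; no arbitrage — every cycle loses value.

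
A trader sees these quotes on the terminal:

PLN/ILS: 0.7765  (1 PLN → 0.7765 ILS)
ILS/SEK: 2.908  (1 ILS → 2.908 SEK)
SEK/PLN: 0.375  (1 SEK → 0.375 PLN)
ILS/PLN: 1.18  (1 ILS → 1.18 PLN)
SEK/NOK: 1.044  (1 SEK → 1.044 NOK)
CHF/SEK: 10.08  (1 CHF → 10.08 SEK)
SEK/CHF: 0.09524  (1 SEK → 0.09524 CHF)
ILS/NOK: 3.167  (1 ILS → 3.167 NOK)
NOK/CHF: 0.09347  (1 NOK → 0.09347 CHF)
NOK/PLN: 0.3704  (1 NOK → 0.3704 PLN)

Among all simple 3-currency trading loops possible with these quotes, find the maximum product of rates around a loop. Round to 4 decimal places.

SEK→NOK→CHF→SEK: 1.044 × 0.09347 × 10.08 = 0.98363
NOK→PLN→ILS→NOK: 0.3704 × 0.7765 × 3.167 = 0.91088
SEK→PLN→ILS→SEK: 0.375 × 0.7765 × 2.908 = 0.84677
Maximum is SEK→NOK→CHF→SEK at 0.9836; no arbitrage — every cycle loses value.

0.9836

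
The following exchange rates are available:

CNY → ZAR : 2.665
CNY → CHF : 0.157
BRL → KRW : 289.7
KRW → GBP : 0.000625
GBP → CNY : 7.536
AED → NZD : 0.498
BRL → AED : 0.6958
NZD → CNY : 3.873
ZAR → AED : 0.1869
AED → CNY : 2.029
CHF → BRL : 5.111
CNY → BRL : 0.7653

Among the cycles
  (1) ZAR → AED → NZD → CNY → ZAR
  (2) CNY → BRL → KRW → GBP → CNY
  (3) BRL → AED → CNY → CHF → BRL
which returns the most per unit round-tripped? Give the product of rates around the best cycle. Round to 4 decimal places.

1.1328

(1) 0.1869 × 0.498 × 3.873 × 2.665 = 0.96069
(2) 0.7653 × 289.7 × 0.000625 × 7.536 = 1.04424
(3) 0.6958 × 2.029 × 0.157 × 5.111 = 1.13285
Highest is cycle (3) at 1.1328 (>1, arbitrage).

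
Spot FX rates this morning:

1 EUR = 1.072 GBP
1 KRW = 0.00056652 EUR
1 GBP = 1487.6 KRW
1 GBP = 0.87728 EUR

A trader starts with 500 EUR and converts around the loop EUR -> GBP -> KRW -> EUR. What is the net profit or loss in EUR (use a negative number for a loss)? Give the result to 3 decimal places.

-48.283

500 EUR × 1.072 = 536 GBP
536 GBP × 1487.6 = 797353.6 KRW
797353.6 KRW × 0.00056652 = 451.716761472 EUR
Net change: 451.716761472 − 500 = -48.283238528 EUR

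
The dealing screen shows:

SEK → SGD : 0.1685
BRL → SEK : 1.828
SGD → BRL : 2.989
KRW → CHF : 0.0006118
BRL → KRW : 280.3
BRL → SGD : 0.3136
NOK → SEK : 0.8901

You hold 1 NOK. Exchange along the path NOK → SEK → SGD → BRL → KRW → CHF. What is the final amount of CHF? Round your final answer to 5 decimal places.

1 NOK × 0.8901 = 0.8901 SEK
0.8901 SEK × 0.1685 = 0.14998185 SGD
0.14998185 SGD × 2.989 = 0.44829574965 BRL
0.44829574965 BRL × 280.3 = 125.657298626895 KRW
125.657298626895 KRW × 0.0006118 = 0.076877135299934361 CHF

0.07688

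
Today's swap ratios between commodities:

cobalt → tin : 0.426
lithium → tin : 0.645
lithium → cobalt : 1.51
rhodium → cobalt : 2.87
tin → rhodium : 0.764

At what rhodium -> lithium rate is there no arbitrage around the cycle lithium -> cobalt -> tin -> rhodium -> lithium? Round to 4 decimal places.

2.0348

Known legs of the cycle: 1.51 × 0.426 × 0.764 = 0.49145064
For no arbitrage the full-cycle product must be 1, so the missing rate is 1 / 0.49145064 ≈ 2.034792.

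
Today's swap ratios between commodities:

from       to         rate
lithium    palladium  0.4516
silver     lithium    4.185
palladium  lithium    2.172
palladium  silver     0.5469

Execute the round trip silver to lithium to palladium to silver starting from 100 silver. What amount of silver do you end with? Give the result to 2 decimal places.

103.36

100 silver × 4.185 = 418.5 lithium
418.5 lithium × 0.4516 = 188.9946 palladium
188.9946 palladium × 0.5469 = 103.36114674 silver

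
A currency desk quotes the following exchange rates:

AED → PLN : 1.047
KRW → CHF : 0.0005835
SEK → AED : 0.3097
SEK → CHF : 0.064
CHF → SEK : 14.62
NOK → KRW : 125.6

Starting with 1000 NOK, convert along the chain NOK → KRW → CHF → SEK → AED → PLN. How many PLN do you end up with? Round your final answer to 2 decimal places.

1000 NOK × 125.6 = 125600 KRW
125600 KRW × 0.0005835 = 73.2876 CHF
73.2876 CHF × 14.62 = 1071.464712 SEK
1071.464712 SEK × 0.3097 = 331.8326213064 AED
331.8326213064 AED × 1.047 = 347.4287545078008 PLN

347.43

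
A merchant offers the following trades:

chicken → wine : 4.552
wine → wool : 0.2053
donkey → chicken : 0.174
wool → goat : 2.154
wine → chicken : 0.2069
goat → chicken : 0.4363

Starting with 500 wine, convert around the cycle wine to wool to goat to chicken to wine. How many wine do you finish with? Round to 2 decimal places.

439.13

500 wine × 0.2053 = 102.65 wool
102.65 wool × 2.154 = 221.1081 goat
221.1081 goat × 0.4363 = 96.46946403 chicken
96.46946403 chicken × 4.552 = 439.12900026456 wine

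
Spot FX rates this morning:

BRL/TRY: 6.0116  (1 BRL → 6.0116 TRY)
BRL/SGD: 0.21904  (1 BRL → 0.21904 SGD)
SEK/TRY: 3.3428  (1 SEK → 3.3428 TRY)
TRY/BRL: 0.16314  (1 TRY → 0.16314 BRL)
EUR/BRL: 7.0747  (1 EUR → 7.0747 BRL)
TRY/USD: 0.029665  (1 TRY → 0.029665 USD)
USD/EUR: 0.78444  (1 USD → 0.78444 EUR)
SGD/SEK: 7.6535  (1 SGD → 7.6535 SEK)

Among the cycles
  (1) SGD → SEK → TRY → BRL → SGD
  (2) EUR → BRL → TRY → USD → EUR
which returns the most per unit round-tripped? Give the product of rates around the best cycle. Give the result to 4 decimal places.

0.9897

(1) 7.6535 × 3.3428 × 0.16314 × 0.21904 = 0.91423
(2) 7.0747 × 6.0116 × 0.029665 × 0.78444 = 0.98970
Highest is cycle (2) at 0.9897 (≤1, no arbitrage).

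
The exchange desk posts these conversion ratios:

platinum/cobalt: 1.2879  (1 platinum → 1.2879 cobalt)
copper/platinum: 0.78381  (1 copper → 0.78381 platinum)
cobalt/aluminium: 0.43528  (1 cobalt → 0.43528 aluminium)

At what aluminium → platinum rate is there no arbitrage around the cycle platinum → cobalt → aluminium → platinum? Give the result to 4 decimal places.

Known legs of the cycle: 1.2879 × 0.43528 = 0.560597112
For no arbitrage the full-cycle product must be 1, so the missing rate is 1 / 0.560597112 ≈ 1.783812.

1.7838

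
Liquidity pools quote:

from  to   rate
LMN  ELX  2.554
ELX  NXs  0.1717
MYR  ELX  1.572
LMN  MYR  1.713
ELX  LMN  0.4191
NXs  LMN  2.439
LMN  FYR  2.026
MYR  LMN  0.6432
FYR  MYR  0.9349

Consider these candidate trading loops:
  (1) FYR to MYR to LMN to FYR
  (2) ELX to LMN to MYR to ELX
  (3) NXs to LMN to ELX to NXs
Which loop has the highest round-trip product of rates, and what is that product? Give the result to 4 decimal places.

1.2183

(1) 0.9349 × 0.6432 × 2.026 = 1.21829
(2) 0.4191 × 1.713 × 1.572 = 1.12857
(3) 2.439 × 2.554 × 0.1717 = 1.06955
Highest is cycle (1) at 1.2183 (>1, arbitrage).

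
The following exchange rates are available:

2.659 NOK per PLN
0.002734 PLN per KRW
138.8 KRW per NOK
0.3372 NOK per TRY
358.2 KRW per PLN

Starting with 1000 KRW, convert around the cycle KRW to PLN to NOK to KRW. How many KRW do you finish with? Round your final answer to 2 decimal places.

1000 KRW × 0.002734 = 2.734 PLN
2.734 PLN × 2.659 = 7.269706 NOK
7.269706 NOK × 138.8 = 1009.0351928 KRW

1009.04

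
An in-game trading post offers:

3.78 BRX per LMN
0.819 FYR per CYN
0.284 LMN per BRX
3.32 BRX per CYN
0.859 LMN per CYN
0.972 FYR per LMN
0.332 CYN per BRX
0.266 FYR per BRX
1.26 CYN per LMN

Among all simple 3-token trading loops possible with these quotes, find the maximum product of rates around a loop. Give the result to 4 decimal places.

LMN→CYN→BRX→LMN: 1.26 × 3.32 × 0.284 = 1.18803
LMN→BRX→CYN→LMN: 3.78 × 0.332 × 0.859 = 1.07801
Maximum is LMN→CYN→BRX→LMN at 1.1880; arbitrage exists.

1.1880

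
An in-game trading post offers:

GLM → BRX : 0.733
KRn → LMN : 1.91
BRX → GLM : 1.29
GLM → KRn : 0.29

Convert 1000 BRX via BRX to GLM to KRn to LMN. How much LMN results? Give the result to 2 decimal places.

714.53

1000 BRX × 1.29 = 1290 GLM
1290 GLM × 0.29 = 374.1 KRn
374.1 KRn × 1.91 = 714.531 LMN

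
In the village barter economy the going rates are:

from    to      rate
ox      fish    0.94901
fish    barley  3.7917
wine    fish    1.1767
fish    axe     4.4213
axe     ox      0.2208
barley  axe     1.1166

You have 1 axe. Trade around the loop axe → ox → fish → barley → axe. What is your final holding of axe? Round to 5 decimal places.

0.88716

1 axe × 0.2208 = 0.2208 ox
0.2208 ox × 0.94901 = 0.209541408 fish
0.209541408 fish × 3.7917 = 0.7945181567136 barley
0.7945181567136 barley × 1.1166 = 0.88715897378640576 axe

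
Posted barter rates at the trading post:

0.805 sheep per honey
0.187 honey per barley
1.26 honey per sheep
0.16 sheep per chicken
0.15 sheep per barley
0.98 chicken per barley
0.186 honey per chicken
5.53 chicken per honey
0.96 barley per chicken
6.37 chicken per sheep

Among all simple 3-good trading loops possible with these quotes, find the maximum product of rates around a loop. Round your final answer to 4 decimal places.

sheep→honey→chicken→sheep: 1.26 × 5.53 × 0.16 = 1.11485
chicken→barley→honey→chicken: 0.96 × 0.187 × 5.53 = 0.99275
sheep→chicken→honey→sheep: 6.37 × 0.186 × 0.805 = 0.95378
sheep→chicken→barley→sheep: 6.37 × 0.96 × 0.15 = 0.91728
Maximum is sheep→honey→chicken→sheep at 1.1148; arbitrage exists.

1.1148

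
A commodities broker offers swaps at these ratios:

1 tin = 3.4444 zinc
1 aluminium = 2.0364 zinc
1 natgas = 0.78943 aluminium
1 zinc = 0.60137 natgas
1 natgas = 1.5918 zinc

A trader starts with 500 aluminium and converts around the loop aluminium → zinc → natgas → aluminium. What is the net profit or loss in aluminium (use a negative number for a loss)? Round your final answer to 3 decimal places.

500 aluminium × 2.0364 = 1018.2 zinc
1018.2 zinc × 0.60137 = 612.314934 natgas
612.314934 natgas × 0.78943 = 483.37977834762 aluminium
Net change: 483.37977834762 − 500 = -16.62022165238 aluminium

-16.620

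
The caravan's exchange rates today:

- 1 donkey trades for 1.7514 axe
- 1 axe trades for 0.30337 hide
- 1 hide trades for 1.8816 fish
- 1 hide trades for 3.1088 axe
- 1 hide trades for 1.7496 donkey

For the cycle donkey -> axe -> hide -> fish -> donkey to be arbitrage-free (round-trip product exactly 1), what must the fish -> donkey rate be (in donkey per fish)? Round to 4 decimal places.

Known legs of the cycle: 1.7514 × 0.30337 × 1.8816 = 0.9997358853888
For no arbitrage the full-cycle product must be 1, so the missing rate is 1 / 0.9997358853888 ≈ 1.000264.

1.0003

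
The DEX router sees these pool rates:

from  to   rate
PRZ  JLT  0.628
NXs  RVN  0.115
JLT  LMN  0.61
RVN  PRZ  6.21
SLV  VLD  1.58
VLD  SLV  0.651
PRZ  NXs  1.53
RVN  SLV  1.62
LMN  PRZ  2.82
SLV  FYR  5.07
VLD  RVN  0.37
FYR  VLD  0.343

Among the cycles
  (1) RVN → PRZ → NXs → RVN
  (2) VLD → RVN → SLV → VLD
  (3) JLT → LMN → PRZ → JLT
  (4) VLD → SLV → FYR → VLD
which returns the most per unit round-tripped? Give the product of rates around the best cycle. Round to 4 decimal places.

(1) 6.21 × 1.53 × 0.115 = 1.09265
(2) 0.37 × 1.62 × 1.58 = 0.94705
(3) 0.61 × 2.82 × 0.628 = 1.08029
(4) 0.651 × 5.07 × 0.343 = 1.13210
Highest is cycle (4) at 1.1321 (>1, arbitrage).

1.1321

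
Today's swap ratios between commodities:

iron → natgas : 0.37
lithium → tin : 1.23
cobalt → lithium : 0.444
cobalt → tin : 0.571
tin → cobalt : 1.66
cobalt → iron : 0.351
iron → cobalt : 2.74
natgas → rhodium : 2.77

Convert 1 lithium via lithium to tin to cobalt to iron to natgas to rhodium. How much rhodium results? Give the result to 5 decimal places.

1 lithium × 1.23 = 1.23 tin
1.23 tin × 1.66 = 2.0418 cobalt
2.0418 cobalt × 0.351 = 0.7166718 iron
0.7166718 iron × 0.37 = 0.265168566 natgas
0.265168566 natgas × 2.77 = 0.73451692782 rhodium

0.73452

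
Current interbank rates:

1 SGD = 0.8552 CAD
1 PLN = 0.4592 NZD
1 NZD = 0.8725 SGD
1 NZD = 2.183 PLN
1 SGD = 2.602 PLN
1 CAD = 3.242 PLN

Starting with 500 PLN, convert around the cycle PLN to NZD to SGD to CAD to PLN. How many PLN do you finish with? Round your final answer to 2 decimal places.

555.42

500 PLN × 0.4592 = 229.6 NZD
229.6 NZD × 0.8725 = 200.326 SGD
200.326 SGD × 0.8552 = 171.3187952 CAD
171.3187952 CAD × 3.242 = 555.4155340384 PLN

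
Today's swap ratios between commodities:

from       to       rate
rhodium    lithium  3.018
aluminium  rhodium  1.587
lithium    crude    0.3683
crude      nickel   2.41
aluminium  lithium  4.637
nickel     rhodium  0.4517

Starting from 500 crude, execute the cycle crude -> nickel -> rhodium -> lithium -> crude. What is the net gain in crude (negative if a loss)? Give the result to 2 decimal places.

105.00

500 crude × 2.41 = 1205 nickel
1205 nickel × 0.4517 = 544.2985 rhodium
544.2985 rhodium × 3.018 = 1642.692873 lithium
1642.692873 lithium × 0.3683 = 605.0037851259 crude
Net change: 605.0037851259 − 500 = 105.0037851259 crude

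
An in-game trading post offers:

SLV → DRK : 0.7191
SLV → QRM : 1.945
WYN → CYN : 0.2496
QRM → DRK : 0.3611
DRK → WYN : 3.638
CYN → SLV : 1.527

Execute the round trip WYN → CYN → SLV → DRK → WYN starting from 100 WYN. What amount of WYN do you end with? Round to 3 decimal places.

99.709

100 WYN × 0.2496 = 24.96 CYN
24.96 CYN × 1.527 = 38.11392 SLV
38.11392 SLV × 0.7191 = 27.407719872 DRK
27.407719872 DRK × 3.638 = 99.709284894336 WYN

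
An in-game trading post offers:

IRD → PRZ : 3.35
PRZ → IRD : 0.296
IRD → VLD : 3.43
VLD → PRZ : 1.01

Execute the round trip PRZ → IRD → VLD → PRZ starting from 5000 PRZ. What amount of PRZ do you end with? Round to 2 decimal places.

5127.16

5000 PRZ × 0.296 = 1480 IRD
1480 IRD × 3.43 = 5076.4 VLD
5076.4 VLD × 1.01 = 5127.164 PRZ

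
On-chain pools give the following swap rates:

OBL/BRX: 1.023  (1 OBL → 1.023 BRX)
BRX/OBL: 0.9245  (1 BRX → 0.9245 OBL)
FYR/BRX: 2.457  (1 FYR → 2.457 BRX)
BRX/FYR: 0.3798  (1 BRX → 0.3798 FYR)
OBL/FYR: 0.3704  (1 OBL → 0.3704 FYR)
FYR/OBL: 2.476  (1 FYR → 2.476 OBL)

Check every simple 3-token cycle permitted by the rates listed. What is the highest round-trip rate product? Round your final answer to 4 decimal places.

OBL→BRX→FYR→OBL: 1.023 × 0.3798 × 2.476 = 0.96201
OBL→FYR→BRX→OBL: 0.3704 × 2.457 × 0.9245 = 0.84136
Maximum is OBL→BRX→FYR→OBL at 0.9620; no arbitrage — every cycle loses value.

0.9620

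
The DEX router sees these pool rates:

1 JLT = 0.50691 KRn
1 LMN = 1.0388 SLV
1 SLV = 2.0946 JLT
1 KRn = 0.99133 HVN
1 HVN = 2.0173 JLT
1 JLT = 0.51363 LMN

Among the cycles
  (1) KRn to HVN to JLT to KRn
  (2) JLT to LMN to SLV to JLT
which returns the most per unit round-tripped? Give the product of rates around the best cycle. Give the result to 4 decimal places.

1.1176

(1) 0.99133 × 2.0173 × 0.50691 = 1.01372
(2) 0.51363 × 1.0388 × 2.0946 = 1.11759
Highest is cycle (2) at 1.1176 (>1, arbitrage).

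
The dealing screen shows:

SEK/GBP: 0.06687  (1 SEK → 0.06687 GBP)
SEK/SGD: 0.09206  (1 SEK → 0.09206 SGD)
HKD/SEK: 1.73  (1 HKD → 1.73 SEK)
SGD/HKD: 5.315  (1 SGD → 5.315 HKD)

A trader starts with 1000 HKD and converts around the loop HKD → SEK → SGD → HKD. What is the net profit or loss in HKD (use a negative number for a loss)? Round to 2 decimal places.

-153.51

1000 HKD × 1.73 = 1730 SEK
1730 SEK × 0.09206 = 159.2638 SGD
159.2638 SGD × 5.315 = 846.487097 HKD
Net change: 846.487097 − 1000 = -153.512903 HKD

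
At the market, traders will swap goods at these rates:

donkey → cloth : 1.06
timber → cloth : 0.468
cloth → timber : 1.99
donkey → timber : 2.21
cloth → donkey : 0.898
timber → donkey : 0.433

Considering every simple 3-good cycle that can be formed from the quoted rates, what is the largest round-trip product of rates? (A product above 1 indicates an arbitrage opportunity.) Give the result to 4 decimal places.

0.9288

cloth→donkey→timber→cloth: 0.898 × 2.21 × 0.468 = 0.92878
cloth→timber→donkey→cloth: 1.99 × 0.433 × 1.06 = 0.91337
Maximum is cloth→donkey→timber→cloth at 0.9288; no arbitrage — every cycle loses value.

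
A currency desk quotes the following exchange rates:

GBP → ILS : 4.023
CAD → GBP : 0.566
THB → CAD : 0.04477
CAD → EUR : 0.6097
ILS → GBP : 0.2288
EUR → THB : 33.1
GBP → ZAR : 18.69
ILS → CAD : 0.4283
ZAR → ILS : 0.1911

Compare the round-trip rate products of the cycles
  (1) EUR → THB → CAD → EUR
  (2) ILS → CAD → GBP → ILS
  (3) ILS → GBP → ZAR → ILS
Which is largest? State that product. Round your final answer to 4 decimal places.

(1) 33.1 × 0.04477 × 0.6097 = 0.90351
(2) 0.4283 × 0.566 × 4.023 = 0.97525
(3) 0.2288 × 18.69 × 0.1911 = 0.81720
Highest is cycle (2) at 0.9752 (≤1, no arbitrage).

0.9752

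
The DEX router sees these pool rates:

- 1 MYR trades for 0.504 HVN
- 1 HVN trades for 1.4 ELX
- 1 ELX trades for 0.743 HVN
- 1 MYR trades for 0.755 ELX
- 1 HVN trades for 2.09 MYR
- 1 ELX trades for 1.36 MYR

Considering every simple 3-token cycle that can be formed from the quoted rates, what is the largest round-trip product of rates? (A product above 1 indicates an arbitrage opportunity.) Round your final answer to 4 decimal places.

HVN→MYR→ELX→HVN: 2.09 × 0.755 × 0.743 = 1.17242
HVN→ELX→MYR→HVN: 1.4 × 1.36 × 0.504 = 0.95962
Maximum is HVN→MYR→ELX→HVN at 1.1724; arbitrage exists.

1.1724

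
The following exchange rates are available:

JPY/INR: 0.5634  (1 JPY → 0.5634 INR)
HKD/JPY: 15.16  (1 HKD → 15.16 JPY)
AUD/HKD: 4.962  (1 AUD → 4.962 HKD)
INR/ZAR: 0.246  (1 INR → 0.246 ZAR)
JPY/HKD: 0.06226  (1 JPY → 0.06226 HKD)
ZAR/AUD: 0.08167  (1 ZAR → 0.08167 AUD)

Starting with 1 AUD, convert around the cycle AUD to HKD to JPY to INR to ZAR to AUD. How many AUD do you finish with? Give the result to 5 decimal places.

0.85147

1 AUD × 4.962 = 4.962 HKD
4.962 HKD × 15.16 = 75.22392 JPY
75.22392 JPY × 0.5634 = 42.381156528 INR
42.381156528 INR × 0.246 = 10.425764505888 ZAR
10.425764505888 ZAR × 0.08167 = 0.85147218719587296 AUD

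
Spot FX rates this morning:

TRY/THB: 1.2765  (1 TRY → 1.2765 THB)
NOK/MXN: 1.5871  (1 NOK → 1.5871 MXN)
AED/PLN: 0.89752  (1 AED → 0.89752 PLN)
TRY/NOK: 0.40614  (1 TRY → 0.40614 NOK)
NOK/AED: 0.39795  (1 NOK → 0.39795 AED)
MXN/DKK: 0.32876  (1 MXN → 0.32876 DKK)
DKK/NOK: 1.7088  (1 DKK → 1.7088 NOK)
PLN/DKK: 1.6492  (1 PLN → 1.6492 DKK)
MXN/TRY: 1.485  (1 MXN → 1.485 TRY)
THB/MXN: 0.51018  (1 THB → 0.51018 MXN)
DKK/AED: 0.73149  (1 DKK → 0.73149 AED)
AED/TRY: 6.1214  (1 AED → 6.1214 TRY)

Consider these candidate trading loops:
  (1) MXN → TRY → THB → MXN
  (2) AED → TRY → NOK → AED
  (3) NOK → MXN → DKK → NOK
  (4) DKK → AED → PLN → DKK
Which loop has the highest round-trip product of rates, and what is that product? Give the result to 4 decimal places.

(1) 1.485 × 1.2765 × 0.51018 = 0.96710
(2) 6.1214 × 0.40614 × 0.39795 = 0.98936
(3) 1.5871 × 0.32876 × 1.7088 = 0.89161
(4) 0.73149 × 0.89752 × 1.6492 = 1.08274
Highest is cycle (4) at 1.0827 (>1, arbitrage).

1.0827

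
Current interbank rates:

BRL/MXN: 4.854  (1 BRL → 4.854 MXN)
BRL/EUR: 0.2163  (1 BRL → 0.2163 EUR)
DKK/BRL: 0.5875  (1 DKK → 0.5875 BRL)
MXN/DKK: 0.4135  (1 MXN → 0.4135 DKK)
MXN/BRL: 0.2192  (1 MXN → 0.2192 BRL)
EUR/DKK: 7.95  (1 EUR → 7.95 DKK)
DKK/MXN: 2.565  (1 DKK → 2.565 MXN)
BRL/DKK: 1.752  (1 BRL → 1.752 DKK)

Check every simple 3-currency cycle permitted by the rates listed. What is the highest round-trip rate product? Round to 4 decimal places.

BRL→MXN→DKK→BRL: 4.854 × 0.4135 × 0.5875 = 1.17919
EUR→DKK→BRL→EUR: 7.95 × 0.5875 × 0.2163 = 1.01026
BRL→DKK→MXN→BRL: 1.752 × 2.565 × 0.2192 = 0.98506
Maximum is BRL→MXN→DKK→BRL at 1.1792; arbitrage exists.

1.1792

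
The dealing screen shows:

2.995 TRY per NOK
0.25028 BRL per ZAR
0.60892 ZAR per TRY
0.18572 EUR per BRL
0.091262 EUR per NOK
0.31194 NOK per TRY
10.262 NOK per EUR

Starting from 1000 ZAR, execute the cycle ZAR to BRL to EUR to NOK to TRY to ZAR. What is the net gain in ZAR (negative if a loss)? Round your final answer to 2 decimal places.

1000 ZAR × 0.25028 = 250.28 BRL
250.28 BRL × 0.18572 = 46.4820016 EUR
46.4820016 EUR × 10.262 = 476.9983004192 NOK
476.9983004192 NOK × 2.995 = 1428.609909755504 TRY
1428.609909755504 TRY × 0.60892 = 869.90914624832149568 ZAR
Net change: 869.90914624832149568 − 1000 = -130.09085375167850432 ZAR

-130.09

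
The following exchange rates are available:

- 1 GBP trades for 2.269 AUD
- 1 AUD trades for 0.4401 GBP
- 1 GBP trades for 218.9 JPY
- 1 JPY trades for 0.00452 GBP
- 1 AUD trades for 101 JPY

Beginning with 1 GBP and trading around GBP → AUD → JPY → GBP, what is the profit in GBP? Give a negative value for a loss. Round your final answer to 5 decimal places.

0.03584

1 GBP × 2.269 = 2.269 AUD
2.269 AUD × 101 = 229.169 JPY
229.169 JPY × 0.00452 = 1.03584388 GBP
Net change: 1.03584388 − 1 = 0.03584388 GBP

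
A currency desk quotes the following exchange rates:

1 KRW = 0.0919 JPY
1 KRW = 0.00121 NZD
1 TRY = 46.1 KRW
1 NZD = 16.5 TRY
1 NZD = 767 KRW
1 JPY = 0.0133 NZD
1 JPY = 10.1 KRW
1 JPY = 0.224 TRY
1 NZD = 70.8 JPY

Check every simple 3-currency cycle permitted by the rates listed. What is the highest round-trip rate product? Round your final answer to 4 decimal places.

0.9490

KRW→JPY→TRY→KRW: 0.0919 × 0.224 × 46.1 = 0.94900
NZD→KRW→JPY→NZD: 767 × 0.0919 × 0.0133 = 0.93748
NZD→TRY→KRW→NZD: 16.5 × 46.1 × 0.00121 = 0.92039
NZD→JPY→KRW→NZD: 70.8 × 10.1 × 0.00121 = 0.86525
Maximum is KRW→JPY→TRY→KRW at 0.9490; no arbitrage — every cycle loses value.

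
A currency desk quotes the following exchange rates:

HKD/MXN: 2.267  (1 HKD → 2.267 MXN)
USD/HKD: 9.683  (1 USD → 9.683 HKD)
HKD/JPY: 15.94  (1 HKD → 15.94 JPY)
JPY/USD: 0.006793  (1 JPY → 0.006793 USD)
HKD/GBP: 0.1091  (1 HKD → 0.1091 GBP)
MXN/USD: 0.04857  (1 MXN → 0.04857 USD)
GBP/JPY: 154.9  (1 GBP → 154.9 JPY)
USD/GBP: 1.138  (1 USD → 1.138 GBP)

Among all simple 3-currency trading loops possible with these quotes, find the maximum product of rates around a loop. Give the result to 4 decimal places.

JPY→USD→GBP→JPY: 0.006793 × 1.138 × 154.9 = 1.19744
HKD→MXN→USD→HKD: 2.267 × 0.04857 × 9.683 = 1.06618
JPY→USD→HKD→JPY: 0.006793 × 9.683 × 15.94 = 1.04848
Maximum is JPY→USD→GBP→JPY at 1.1974; arbitrage exists.

1.1974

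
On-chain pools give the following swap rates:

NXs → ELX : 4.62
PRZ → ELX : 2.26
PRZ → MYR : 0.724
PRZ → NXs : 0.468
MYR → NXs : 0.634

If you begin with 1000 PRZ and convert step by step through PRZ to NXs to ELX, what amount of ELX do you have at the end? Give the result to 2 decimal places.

1000 PRZ × 0.468 = 468 NXs
468 NXs × 4.62 = 2162.16 ELX

2162.16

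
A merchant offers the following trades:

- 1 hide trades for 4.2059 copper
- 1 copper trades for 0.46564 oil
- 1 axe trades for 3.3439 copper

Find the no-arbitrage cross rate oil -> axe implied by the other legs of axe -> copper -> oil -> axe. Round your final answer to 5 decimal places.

0.64224

Known legs of the cycle: 3.3439 × 0.46564 = 1.557053596
For no arbitrage the full-cycle product must be 1, so the missing rate is 1 / 1.557053596 ≈ 0.6422387.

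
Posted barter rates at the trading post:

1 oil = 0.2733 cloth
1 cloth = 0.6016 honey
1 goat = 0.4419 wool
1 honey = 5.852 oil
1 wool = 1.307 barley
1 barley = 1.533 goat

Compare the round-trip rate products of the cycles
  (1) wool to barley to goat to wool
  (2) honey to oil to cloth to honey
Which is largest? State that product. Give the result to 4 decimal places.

(1) 1.307 × 1.533 × 0.4419 = 0.88540
(2) 5.852 × 0.2733 × 0.6016 = 0.96217
Highest is cycle (2) at 0.9622 (≤1, no arbitrage).

0.9622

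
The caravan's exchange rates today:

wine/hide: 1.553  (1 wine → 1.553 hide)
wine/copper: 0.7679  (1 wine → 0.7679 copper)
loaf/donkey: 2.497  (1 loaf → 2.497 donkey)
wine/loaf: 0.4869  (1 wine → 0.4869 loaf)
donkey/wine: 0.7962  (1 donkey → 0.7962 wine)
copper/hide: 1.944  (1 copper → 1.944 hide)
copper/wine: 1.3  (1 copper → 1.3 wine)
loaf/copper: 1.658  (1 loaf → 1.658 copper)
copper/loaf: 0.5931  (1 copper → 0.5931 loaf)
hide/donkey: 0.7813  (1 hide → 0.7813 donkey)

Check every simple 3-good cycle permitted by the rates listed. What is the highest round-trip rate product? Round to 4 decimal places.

1.0495

loaf→copper→wine→loaf: 1.658 × 1.3 × 0.4869 = 1.04946
loaf→donkey→wine→loaf: 2.497 × 0.7962 × 0.4869 = 0.96801
hide→donkey→wine→hide: 0.7813 × 0.7962 × 1.553 = 0.96608
Maximum is loaf→copper→wine→loaf at 1.0495; arbitrage exists.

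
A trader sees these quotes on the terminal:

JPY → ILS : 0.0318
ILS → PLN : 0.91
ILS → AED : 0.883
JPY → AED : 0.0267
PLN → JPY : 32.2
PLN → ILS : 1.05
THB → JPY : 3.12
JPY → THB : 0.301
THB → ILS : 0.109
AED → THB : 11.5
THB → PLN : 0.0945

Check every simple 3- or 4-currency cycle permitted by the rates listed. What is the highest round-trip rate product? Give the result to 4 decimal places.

1.1068

ILS→AED→THB→ILS: 0.883 × 11.5 × 0.109 = 1.10684
PLN→ILS→AED→THB→PLN: 1.05 × 0.883 × 11.5 × 0.0945 = 1.00758
ILS→AED→THB→JPY→ILS: 0.883 × 11.5 × 3.12 × 0.0318 = 1.00749
PLN→JPY→THB→ILS→PLN: 32.2 × 0.301 × 0.109 × 0.91 = 0.96137
AED→THB→JPY→AED: 11.5 × 3.12 × 0.0267 = 0.95800
PLN→JPY→AED→THB→PLN: 32.2 × 0.0267 × 11.5 × 0.0945 = 0.93432
PLN→JPY→ILS→PLN: 32.2 × 0.0318 × 0.91 = 0.93180
PLN→JPY→THB→PLN: 32.2 × 0.301 × 0.0945 = 0.91591
Maximum is ILS→AED→THB→ILS at 1.1068; arbitrage exists.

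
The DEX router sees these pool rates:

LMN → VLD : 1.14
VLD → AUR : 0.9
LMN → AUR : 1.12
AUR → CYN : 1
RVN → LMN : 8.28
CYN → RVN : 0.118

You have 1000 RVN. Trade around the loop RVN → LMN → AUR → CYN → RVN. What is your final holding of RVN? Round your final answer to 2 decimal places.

1094.28

1000 RVN × 8.28 = 8280 LMN
8280 LMN × 1.12 = 9273.6 AUR
9273.6 AUR × 1 = 9273.6 CYN
9273.6 CYN × 0.118 = 1094.2848 RVN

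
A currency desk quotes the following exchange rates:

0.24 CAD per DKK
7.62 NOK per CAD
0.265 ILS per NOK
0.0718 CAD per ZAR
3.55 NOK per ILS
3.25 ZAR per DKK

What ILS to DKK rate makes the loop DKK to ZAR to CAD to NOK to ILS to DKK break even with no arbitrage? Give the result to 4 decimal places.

2.1222

Known legs of the cycle: 3.25 × 0.0718 × 7.62 × 0.265 = 0.471203655
For no arbitrage the full-cycle product must be 1, so the missing rate is 1 / 0.471203655 ≈ 2.122225.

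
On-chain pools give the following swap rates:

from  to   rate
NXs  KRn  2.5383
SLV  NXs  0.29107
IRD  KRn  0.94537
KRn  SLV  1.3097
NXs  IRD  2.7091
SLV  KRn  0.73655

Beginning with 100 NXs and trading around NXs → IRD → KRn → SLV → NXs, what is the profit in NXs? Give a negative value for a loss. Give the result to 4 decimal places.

100 NXs × 2.7091 = 270.91 IRD
270.91 IRD × 0.94537 = 256.1101867 KRn
256.1101867 KRn × 1.3097 = 335.42751152099 SLV
335.42751152099 SLV × 0.29107 = 97.6328857784145593 NXs
Net change: 97.6328857784145593 − 100 = -2.3671142215854407 NXs

-2.3671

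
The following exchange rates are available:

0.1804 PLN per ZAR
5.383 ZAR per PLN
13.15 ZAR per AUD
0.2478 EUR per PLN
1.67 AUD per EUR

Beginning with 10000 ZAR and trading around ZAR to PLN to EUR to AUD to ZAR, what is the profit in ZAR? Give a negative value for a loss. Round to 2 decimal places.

10000 ZAR × 0.1804 = 1804 PLN
1804 PLN × 0.2478 = 447.0312 EUR
447.0312 EUR × 1.67 = 746.542104 AUD
746.542104 AUD × 13.15 = 9817.0286676 ZAR
Net change: 9817.0286676 − 10000 = -182.9713324 ZAR

-182.97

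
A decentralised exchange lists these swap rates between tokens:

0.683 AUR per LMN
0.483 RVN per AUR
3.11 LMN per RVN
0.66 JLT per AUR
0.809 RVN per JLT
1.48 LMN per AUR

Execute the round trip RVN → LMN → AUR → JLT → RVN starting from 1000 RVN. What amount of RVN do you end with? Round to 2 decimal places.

1134.16

1000 RVN × 3.11 = 3110 LMN
3110 LMN × 0.683 = 2124.13 AUR
2124.13 AUR × 0.66 = 1401.9258 JLT
1401.9258 JLT × 0.809 = 1134.1579722 RVN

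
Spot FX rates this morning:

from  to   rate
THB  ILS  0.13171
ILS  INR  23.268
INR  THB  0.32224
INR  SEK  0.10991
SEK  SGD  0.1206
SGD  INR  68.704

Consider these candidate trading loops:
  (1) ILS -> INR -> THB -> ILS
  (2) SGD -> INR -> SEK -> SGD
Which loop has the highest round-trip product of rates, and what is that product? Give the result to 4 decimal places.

0.9875

(1) 23.268 × 0.32224 × 0.13171 = 0.98755
(2) 68.704 × 0.10991 × 0.1206 = 0.91068
Highest is cycle (1) at 0.9875 (≤1, no arbitrage).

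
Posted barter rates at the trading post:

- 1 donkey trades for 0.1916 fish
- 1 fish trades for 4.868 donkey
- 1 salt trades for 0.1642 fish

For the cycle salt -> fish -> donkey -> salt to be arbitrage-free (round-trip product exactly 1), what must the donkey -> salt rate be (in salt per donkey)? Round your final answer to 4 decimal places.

Known legs of the cycle: 0.1642 × 4.868 = 0.7993256
For no arbitrage the full-cycle product must be 1, so the missing rate is 1 / 0.7993256 ≈ 1.251055.

1.2511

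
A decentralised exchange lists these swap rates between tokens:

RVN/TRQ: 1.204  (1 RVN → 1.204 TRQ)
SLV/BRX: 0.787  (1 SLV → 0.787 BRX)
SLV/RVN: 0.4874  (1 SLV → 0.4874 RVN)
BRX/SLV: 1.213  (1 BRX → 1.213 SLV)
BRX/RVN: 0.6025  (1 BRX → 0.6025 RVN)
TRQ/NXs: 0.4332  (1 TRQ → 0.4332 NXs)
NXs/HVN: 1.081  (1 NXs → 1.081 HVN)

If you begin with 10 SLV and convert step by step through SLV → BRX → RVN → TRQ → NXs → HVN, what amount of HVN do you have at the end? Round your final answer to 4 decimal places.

2.6735

10 SLV × 0.787 = 7.87 BRX
7.87 BRX × 0.6025 = 4.741675 RVN
4.741675 RVN × 1.204 = 5.7089767 TRQ
5.7089767 TRQ × 0.4332 = 2.47312870644 NXs
2.47312870644 NXs × 1.081 = 2.67345213166164 HVN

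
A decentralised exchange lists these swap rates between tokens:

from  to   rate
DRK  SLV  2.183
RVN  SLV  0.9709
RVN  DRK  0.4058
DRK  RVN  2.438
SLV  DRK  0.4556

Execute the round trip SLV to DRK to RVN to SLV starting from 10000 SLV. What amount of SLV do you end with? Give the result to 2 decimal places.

10784.30

10000 SLV × 0.4556 = 4556 DRK
4556 DRK × 2.438 = 11107.528 RVN
11107.528 RVN × 0.9709 = 10784.2989352 SLV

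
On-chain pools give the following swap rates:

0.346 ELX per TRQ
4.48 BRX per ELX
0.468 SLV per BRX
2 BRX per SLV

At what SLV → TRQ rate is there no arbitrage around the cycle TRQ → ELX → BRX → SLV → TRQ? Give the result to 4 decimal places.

1.3785

Known legs of the cycle: 0.346 × 4.48 × 0.468 = 0.72543744
For no arbitrage the full-cycle product must be 1, so the missing rate is 1 / 0.72543744 ≈ 1.378479.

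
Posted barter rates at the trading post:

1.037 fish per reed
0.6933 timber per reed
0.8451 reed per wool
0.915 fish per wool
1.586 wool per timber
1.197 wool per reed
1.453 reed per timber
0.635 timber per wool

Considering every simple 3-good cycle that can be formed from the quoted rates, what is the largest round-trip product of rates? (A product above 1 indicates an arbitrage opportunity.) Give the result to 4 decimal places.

wool→timber→reed→wool: 0.635 × 1.453 × 1.197 = 1.10442
wool→reed→timber→wool: 0.8451 × 0.6933 × 1.586 = 0.92925
Maximum is wool→timber→reed→wool at 1.1044; arbitrage exists.

1.1044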